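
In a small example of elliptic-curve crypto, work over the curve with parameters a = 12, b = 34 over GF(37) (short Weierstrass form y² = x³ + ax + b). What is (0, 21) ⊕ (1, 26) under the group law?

(0, 21) + (1, 26). λ = (26 - 21)/(1 - 0) ≡ 5/1 mod 37. 1⁻¹ ≡ 1 (mod 37) since 1·1 = 1 ≡ 1, so λ ≡ 5.
  x = λ² - 0 - 1 = 25 - 1 ≡ 24; y = λ·(0 - 24) - 21 ≡ 7. → (24, 7)

(24, 7)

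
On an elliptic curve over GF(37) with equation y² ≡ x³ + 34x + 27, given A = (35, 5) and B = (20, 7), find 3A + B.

First 3A:
Repeated addition: build up to 3A.
2A: tangent at (35, 5): λ = (3·35² + 34)/(2·5) ≡ 9/10. 10⁻¹ ≡ 26 (mod 37), so λ ≡ 9·26 ≡ 12.
  x = λ² - 35 - 35 = 144 - 70 ≡ 0; y = λ·(35 - 0) - 5 ≡ 8. → (0, 8)
3A: (0, 8) + (35, 5). λ = (5 - 8)/(35 - 0) ≡ 34/35 mod 37. 35⁻¹ ≡ 18 (mod 37) since 35·18 = 630 ≡ 1, so λ ≡ 20.
  x = λ² - 0 - 35 = 400 - 35 ≡ 32; y = λ·(0 - 32) - 8 ≡ 18. → (32, 18)
3A = (32, 18).
Finally 3A + B:
(32, 18) + (20, 7). λ = (7 - 18)/(20 - 32) ≡ 26/25 mod 37. 25⁻¹ ≡ 3 (mod 37), so λ ≡ 4.
  x = λ² - 32 - 20 = 16 - 52 ≡ 1; y = λ·(32 - 1) - 18 ≡ 32. → (1, 32)

(1, 32)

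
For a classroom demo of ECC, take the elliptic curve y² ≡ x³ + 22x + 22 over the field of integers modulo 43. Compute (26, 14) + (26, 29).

The two points share x = 26 and their y-coordinates satisfy 14 + 29 ≡ 0 (mod 43), so they are inverses. Their sum is the point at infinity.

O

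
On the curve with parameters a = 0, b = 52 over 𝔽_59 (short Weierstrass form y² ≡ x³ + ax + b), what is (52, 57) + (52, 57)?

tangent at (52, 57): λ = (3·52² + 0)/(2·57) ≡ 29/55. 55⁻¹ ≡ 44 (mod 59), so λ ≡ 29·44 ≡ 37.
  x = λ² - 52 - 52 = 1369 - 104 ≡ 26; y = λ·(52 - 26) - 57 ≡ 20. → (26, 20)

(26, 20)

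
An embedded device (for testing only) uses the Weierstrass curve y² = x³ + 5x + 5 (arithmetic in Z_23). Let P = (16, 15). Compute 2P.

(18, 4)

tangent at (16, 15): λ = (3·16² + 5)/(2·15) ≡ 14/7. 7⁻¹ ≡ 10 (mod 23), so λ ≡ 14·10 ≡ 2.
  x = λ² - 16 - 16 = 4 - 32 ≡ 18; y = λ·(16 - 18) - 15 ≡ 4. → (18, 4)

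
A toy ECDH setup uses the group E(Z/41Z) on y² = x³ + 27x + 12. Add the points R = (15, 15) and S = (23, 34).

(15, 15) + (23, 34). λ = (34 - 15)/(23 - 15) ≡ 19/8 mod 41. 8⁻¹ ≡ 36 (mod 41), so λ ≡ 28.
  x = λ² - 15 - 23 = 784 - 38 ≡ 8; y = λ·(15 - 8) - 15 ≡ 17. → (8, 17)

(8, 17)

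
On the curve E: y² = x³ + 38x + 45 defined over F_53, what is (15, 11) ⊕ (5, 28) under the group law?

(29, 34)

(15, 11) + (5, 28). λ = (28 - 11)/(5 - 15) ≡ 17/43 mod 53. 43⁻¹ ≡ 37 (mod 53) since 43·37 = 1591 ≡ 1, so λ ≡ 46.
  x = λ² - 15 - 5 = 2116 - 20 ≡ 29; y = λ·(15 - 29) - 11 ≡ 34. → (29, 34)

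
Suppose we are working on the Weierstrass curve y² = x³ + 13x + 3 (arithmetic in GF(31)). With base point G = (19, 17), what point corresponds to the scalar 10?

Repeated addition: build up to 10G.
2G: tangent at (19, 17): λ = (3·19² + 13)/(2·17) ≡ 11/3. 3⁻¹ ≡ 21 (mod 31) since 3·21 = 63 ≡ 1, so λ ≡ 11·21 ≡ 14.
  x = λ² - 19 - 19 = 196 - 38 ≡ 3; y = λ·(19 - 3) - 17 ≡ 21. → (3, 21)
3G: (3, 21) + (19, 17). λ = (17 - 21)/(19 - 3) ≡ 27/16 mod 31. 16⁻¹ ≡ 2 (mod 31), so λ ≡ 23.
  x = λ² - 3 - 19 = 529 - 22 ≡ 11; y = λ·(3 - 11) - 21 ≡ 12. → (11, 12)
4G: (11, 12) + (19, 17). λ = (17 - 12)/(19 - 11) ≡ 5/8 mod 31. 8⁻¹ ≡ 4 (mod 31) since 8·4 = 32 ≡ 1, so λ ≡ 20.
  x = λ² - 11 - 19 = 400 - 30 ≡ 29; y = λ·(11 - 29) - 12 ≡ 0. → (29, 0)
5G: (29, 0) + (19, 17). λ = (17 - 0)/(19 - 29) ≡ 17/21 mod 31. 21⁻¹ ≡ 3 (mod 31), so λ ≡ 20.
  x = λ² - 29 - 19 = 400 - 48 ≡ 11; y = λ·(29 - 11) - 0 ≡ 19. → (11, 19)
6G: (11, 19) + (19, 17). λ = (17 - 19)/(19 - 11) ≡ 29/8 mod 31. 8⁻¹ ≡ 4 (mod 31), so λ ≡ 23.
  x = λ² - 11 - 19 = 529 - 30 ≡ 3; y = λ·(11 - 3) - 19 ≡ 10. → (3, 10)
7G: (3, 10) + (19, 17). λ = (17 - 10)/(19 - 3) ≡ 7/16 mod 31. 16⁻¹ ≡ 2 (mod 31) since 16·2 = 32 ≡ 1, so λ ≡ 14.
  x = λ² - 3 - 19 = 196 - 22 ≡ 19; y = λ·(3 - 19) - 10 ≡ 14. → (19, 14)
8G: (19, 14) + (19, 17): same x and y₁ ≡ -y₂, so the sum is O.
9G: O + (19, 17) = (19, 17) (identity).
10G: tangent at (19, 17): λ = (3·19² + 13)/(2·17) ≡ 11/3. 3⁻¹ ≡ 21 (mod 31), so λ ≡ 11·21 ≡ 14.
  x = λ² - 19 - 19 = 196 - 38 ≡ 3; y = λ·(19 - 3) - 17 ≡ 21. → (3, 21)

(3, 21)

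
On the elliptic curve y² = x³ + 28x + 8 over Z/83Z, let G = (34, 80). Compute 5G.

Repeated addition: build up to 5G.
2G: tangent at (34, 80): λ = (3·34² + 28)/(2·80) ≡ 10/77. 77⁻¹ ≡ 69 (mod 83), so λ ≡ 10·69 ≡ 26.
  x = λ² - 34 - 34 = 676 - 68 ≡ 27; y = λ·(34 - 27) - 80 ≡ 19. → (27, 19)
3G: (27, 19) + (34, 80). λ = (80 - 19)/(34 - 27) ≡ 61/7 mod 83. 7⁻¹ ≡ 12 (mod 83), so λ ≡ 68.
  x = λ² - 27 - 34 = 4624 - 61 ≡ 81; y = λ·(27 - 81) - 19 ≡ 44. → (81, 44)
4G: (81, 44) + (34, 80). λ = (80 - 44)/(34 - 81) ≡ 36/36 mod 83. 36⁻¹ ≡ 30 (mod 83), so λ ≡ 1.
  x = λ² - 81 - 34 = 1 - 115 ≡ 52; y = λ·(81 - 52) - 44 ≡ 68. → (52, 68)
5G: (52, 68) + (34, 80). λ = (80 - 68)/(34 - 52) ≡ 12/65 mod 83. 65⁻¹ ≡ 23 (mod 83), so λ ≡ 27.
  x = λ² - 52 - 34 = 729 - 86 ≡ 62; y = λ·(52 - 62) - 68 ≡ 77. → (62, 77)

(62, 77)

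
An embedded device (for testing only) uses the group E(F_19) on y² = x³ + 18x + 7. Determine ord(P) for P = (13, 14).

2P: tangent at (13, 14): λ = (3·13² + 18)/(2·14) ≡ 12/9. 9⁻¹ ≡ 17 (mod 19) since 9·17 = 153 ≡ 1, so λ ≡ 12·17 ≡ 14.
  x = λ² - 13 - 13 = 196 - 26 ≡ 18; y = λ·(13 - 18) - 14 ≡ 11. → (18, 11)
3P: (18, 11) + (13, 14). λ = (14 - 11)/(13 - 18) ≡ 3/14 mod 19. 14⁻¹ ≡ 15 (mod 19) since 14·15 = 210 ≡ 1, so λ ≡ 7.
  x = λ² - 18 - 13 = 49 - 31 ≡ 18; y = λ·(18 - 18) - 11 ≡ 8. → (18, 8)
4P: (18, 8) + (13, 14). λ = (14 - 8)/(13 - 18) ≡ 6/14 mod 19. 14⁻¹ ≡ 15 (mod 19), so λ ≡ 14.
  x = λ² - 18 - 13 = 196 - 31 ≡ 13; y = λ·(18 - 13) - 8 ≡ 5. → (13, 5)
5P: (13, 5) + (13, 14): same x and y₁ ≡ -y₂, so the sum is the point at infinity.
5P = the point at infinity, so the order is 5.

5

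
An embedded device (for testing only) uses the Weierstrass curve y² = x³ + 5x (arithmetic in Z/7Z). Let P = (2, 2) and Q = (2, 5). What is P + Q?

O

The two points share x = 2 and their y-coordinates satisfy 2 + 5 ≡ 0 (mod 7), so they are inverses. Their sum is ∞.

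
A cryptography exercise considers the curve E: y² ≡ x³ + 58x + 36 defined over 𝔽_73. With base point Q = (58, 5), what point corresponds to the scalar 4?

(49, 2)

Double-and-add on 4 = (100)₂. Start with Q = (58, 5) for the leading 1-bit.
double: tangent at (58, 5): λ = (3·58² + 58)/(2·5) ≡ 3/10. 10⁻¹ ≡ 22 (mod 73) since 10·22 = 220 ≡ 1, so λ ≡ 3·22 ≡ 66.
  x = λ² - 58 - 58 = 4356 - 116 ≡ 6; y = λ·(58 - 6) - 5 ≡ 69. → (6, 69)
double: tangent at (6, 69): λ = (3·6² + 58)/(2·69) ≡ 20/65. 65⁻¹ ≡ 9 (mod 73) since 65·9 = 585 ≡ 1, so λ ≡ 20·9 ≡ 34.
  x = λ² - 6 - 6 = 1156 - 12 ≡ 49; y = λ·(6 - 49) - 69 ≡ 2. → (49, 2)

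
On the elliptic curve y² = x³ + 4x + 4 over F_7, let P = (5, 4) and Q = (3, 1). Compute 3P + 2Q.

(1, 4)

First 3P:
Repeated addition: build up to 3P.
2P: tangent at (5, 4): λ = (3·5² + 4)/(2·4) ≡ 2/1. 1⁻¹ ≡ 1 (mod 7), so λ ≡ 2·1 ≡ 2.
  x = λ² - 5 - 5 = 4 - 10 ≡ 1; y = λ·(5 - 1) - 4 ≡ 4. → (1, 4)
3P: (1, 4) + (5, 4). λ = (4 - 4)/(5 - 1) ≡ 0/4 mod 7. 4⁻¹ ≡ 2 (mod 7) since 4·2 = 8 ≡ 1, so λ ≡ 0.
  x = λ² - 1 - 5 = 0 - 6 ≡ 1; y = λ·(1 - 1) - 4 ≡ 3. → (1, 3)
3P = (1, 3).
Next 2Q:
Repeated addition: build up to 2Q.
2Q: tangent at (3, 1): λ = (3·3² + 4)/(2·1) ≡ 3/2. 2⁻¹ ≡ 4 (mod 7), so λ ≡ 3·4 ≡ 5.
  x = λ² - 3 - 3 = 25 - 6 ≡ 5; y = λ·(3 - 5) - 1 ≡ 3. → (5, 3)
2Q = (5, 3).
Finally 3P + 2Q:
(1, 3) + (5, 3). λ = (3 - 3)/(5 - 1) ≡ 0/4 mod 7. 4⁻¹ ≡ 2 (mod 7) since 4·2 = 8 ≡ 1, so λ ≡ 0.
  x = λ² - 1 - 5 = 0 - 6 ≡ 1; y = λ·(1 - 1) - 3 ≡ 4. → (1, 4)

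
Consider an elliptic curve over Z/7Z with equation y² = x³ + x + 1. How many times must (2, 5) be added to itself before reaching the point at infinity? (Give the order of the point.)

5

2P: tangent at (2, 5): λ = (3·2² + 1)/(2·5) ≡ 6/3. 3⁻¹ ≡ 5 (mod 7) since 3·5 = 15 ≡ 1, so λ ≡ 6·5 ≡ 2.
  x = λ² - 2 - 2 = 4 - 4 ≡ 0; y = λ·(2 - 0) - 5 ≡ 6. → (0, 6)
3P: (0, 6) + (2, 5). λ = (5 - 6)/(2 - 0) ≡ 6/2 mod 7. 2⁻¹ ≡ 4 (mod 7), so λ ≡ 3.
  x = λ² - 0 - 2 = 9 - 2 ≡ 0; y = λ·(0 - 0) - 6 ≡ 1. → (0, 1)
4P: (0, 1) + (2, 5). λ = (5 - 1)/(2 - 0) ≡ 4/2 mod 7. 2⁻¹ ≡ 4 (mod 7) since 2·4 = 8 ≡ 1, so λ ≡ 2.
  x = λ² - 0 - 2 = 4 - 2 ≡ 2; y = λ·(0 - 2) - 1 ≡ 2. → (2, 2)
5P: (2, 2) + (2, 5): same x and y₁ ≡ -y₂, so the sum is the point at infinity.
5P = the point at infinity, so the order is 5.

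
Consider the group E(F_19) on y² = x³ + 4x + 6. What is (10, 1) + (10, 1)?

tangent at (10, 1): λ = (3·10² + 4)/(2·1) ≡ 0/2. 2⁻¹ ≡ 10 (mod 19), so λ ≡ 0·10 ≡ 0.
  x = λ² - 10 - 10 = 0 - 20 ≡ 18; y = λ·(10 - 18) - 1 ≡ 18. → (18, 18)

(18, 18)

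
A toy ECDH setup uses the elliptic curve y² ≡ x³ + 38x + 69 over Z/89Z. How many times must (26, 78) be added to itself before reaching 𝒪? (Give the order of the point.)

9

2P: tangent at (26, 78): λ = (3·26² + 38)/(2·78) ≡ 19/67. 67⁻¹ ≡ 4 (mod 89) since 67·4 = 268 ≡ 1, so λ ≡ 19·4 ≡ 76.
  x = λ² - 26 - 26 = 5776 - 52 ≡ 28; y = λ·(26 - 28) - 78 ≡ 37. → (28, 37)
3P: (28, 37) + (26, 78). λ = (78 - 37)/(26 - 28) ≡ 41/87 mod 89. 87⁻¹ ≡ 44 (mod 89) since 87·44 = 3828 ≡ 1, so λ ≡ 24.
  x = λ² - 28 - 26 = 576 - 54 ≡ 77; y = λ·(28 - 77) - 37 ≡ 33. → (77, 33)
4P: (77, 33) + (26, 78). λ = (78 - 33)/(26 - 77) ≡ 45/38 mod 89. 38⁻¹ ≡ 82 (mod 89), so λ ≡ 41.
  x = λ² - 77 - 26 = 1681 - 103 ≡ 65; y = λ·(77 - 65) - 33 ≡ 14. → (65, 14)
5P: (65, 14) + (26, 78). λ = (78 - 14)/(26 - 65) ≡ 64/50 mod 89. 50⁻¹ ≡ 73 (mod 89), so λ ≡ 44.
  x = λ² - 65 - 26 = 1936 - 91 ≡ 65; y = λ·(65 - 65) - 14 ≡ 75. → (65, 75)
6P: (65, 75) + (26, 78). λ = (78 - 75)/(26 - 65) ≡ 3/50 mod 89. 50⁻¹ ≡ 73 (mod 89), so λ ≡ 41.
  x = λ² - 65 - 26 = 1681 - 91 ≡ 77; y = λ·(65 - 77) - 75 ≡ 56. → (77, 56)
7P: (77, 56) + (26, 78). λ = (78 - 56)/(26 - 77) ≡ 22/38 mod 89. 38⁻¹ ≡ 82 (mod 89), so λ ≡ 24.
  x = λ² - 77 - 26 = 576 - 103 ≡ 28; y = λ·(77 - 28) - 56 ≡ 52. → (28, 52)
8P: (28, 52) + (26, 78). λ = (78 - 52)/(26 - 28) ≡ 26/87 mod 89. 87⁻¹ ≡ 44 (mod 89), so λ ≡ 76.
  x = λ² - 28 - 26 = 5776 - 54 ≡ 26; y = λ·(28 - 26) - 52 ≡ 11. → (26, 11)
9P: (26, 11) + (26, 78): same x and y₁ ≡ -y₂, so the sum is 𝒪.
9P = 𝒪, so the order is 9.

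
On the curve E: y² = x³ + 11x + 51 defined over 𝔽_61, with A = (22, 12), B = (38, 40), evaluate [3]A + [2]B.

(60, 51)

First 3A:
Repeated addition: build up to 3A.
2A: tangent at (22, 12): λ = (3·22² + 11)/(2·12) ≡ 60/24. 24⁻¹ ≡ 28 (mod 61), so λ ≡ 60·28 ≡ 33.
  x = λ² - 22 - 22 = 1089 - 44 ≡ 8; y = λ·(22 - 8) - 12 ≡ 23. → (8, 23)
3A: (8, 23) + (22, 12). λ = (12 - 23)/(22 - 8) ≡ 50/14 mod 61. 14⁻¹ ≡ 48 (mod 61), so λ ≡ 21.
  x = λ² - 8 - 22 = 441 - 30 ≡ 45; y = λ·(8 - 45) - 23 ≡ 54. → (45, 54)
3A = (45, 54).
Next 2B:
Repeated addition: build up to 2B.
2B: tangent at (38, 40): λ = (3·38² + 11)/(2·40) ≡ 12/19. 19⁻¹ ≡ 45 (mod 61), so λ ≡ 12·45 ≡ 52.
  x = λ² - 38 - 38 = 2704 - 76 ≡ 5; y = λ·(38 - 5) - 40 ≡ 29. → (5, 29)
2B = (5, 29).
Finally 3A + 2B:
(45, 54) + (5, 29). λ = (29 - 54)/(5 - 45) ≡ 36/21 mod 61. 21⁻¹ ≡ 32 (mod 61) since 21·32 = 672 ≡ 1, so λ ≡ 54.
  x = λ² - 45 - 5 = 2916 - 50 ≡ 60; y = λ·(45 - 60) - 54 ≡ 51. → (60, 51)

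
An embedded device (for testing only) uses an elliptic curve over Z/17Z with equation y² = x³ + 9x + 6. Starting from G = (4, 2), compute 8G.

(10, 12)

Double-and-add on 8 = (1000)₂. Start with G = (4, 2) for the leading 1-bit.
double: tangent at (4, 2): λ = (3·4² + 9)/(2·2) ≡ 6/4. 4⁻¹ ≡ 13 (mod 17) since 4·13 = 52 ≡ 1, so λ ≡ 6·13 ≡ 10.
  x = λ² - 4 - 4 = 100 - 8 ≡ 7; y = λ·(4 - 7) - 2 ≡ 2. → (7, 2)
double: tangent at (7, 2): λ = (3·7² + 9)/(2·2) ≡ 3/4. 4⁻¹ ≡ 13 (mod 17), so λ ≡ 3·13 ≡ 5.
  x = λ² - 7 - 7 = 25 - 14 ≡ 11; y = λ·(7 - 11) - 2 ≡ 12. → (11, 12)
double: tangent at (11, 12): λ = (3·11² + 9)/(2·12) ≡ 15/7. 7⁻¹ ≡ 5 (mod 17), so λ ≡ 15·5 ≡ 7.
  x = λ² - 11 - 11 = 49 - 22 ≡ 10; y = λ·(11 - 10) - 12 ≡ 12. → (10, 12)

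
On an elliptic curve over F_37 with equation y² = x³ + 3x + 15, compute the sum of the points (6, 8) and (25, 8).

(6, 29)

(6, 8) + (25, 8). λ = (8 - 8)/(25 - 6) ≡ 0/19 mod 37. 19⁻¹ ≡ 2 (mod 37) since 19·2 = 38 ≡ 1, so λ ≡ 0.
  x = λ² - 6 - 25 = 0 - 31 ≡ 6; y = λ·(6 - 6) - 8 ≡ 29. → (6, 29)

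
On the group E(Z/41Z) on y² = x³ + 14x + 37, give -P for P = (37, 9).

(37, 32)

-(37, 9) = (37, -9 mod 41) = (37, 32).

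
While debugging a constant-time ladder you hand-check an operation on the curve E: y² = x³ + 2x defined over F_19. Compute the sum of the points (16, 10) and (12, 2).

(16, 10) + (12, 2). λ = (2 - 10)/(12 - 16) ≡ 11/15 mod 19. 15⁻¹ ≡ 14 (mod 19) since 15·14 = 210 ≡ 1, so λ ≡ 2.
  x = λ² - 16 - 12 = 4 - 28 ≡ 14; y = λ·(16 - 14) - 10 ≡ 13. → (14, 13)

(14, 13)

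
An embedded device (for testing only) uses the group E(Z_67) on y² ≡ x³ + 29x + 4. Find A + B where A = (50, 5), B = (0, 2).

(50, 5) + (0, 2). λ = (2 - 5)/(0 - 50) ≡ 64/17 mod 67. 17⁻¹ ≡ 4 (mod 67) since 17·4 = 68 ≡ 1, so λ ≡ 55.
  x = λ² - 50 - 0 = 3025 - 50 ≡ 27; y = λ·(50 - 27) - 5 ≡ 54. → (27, 54)

(27, 54)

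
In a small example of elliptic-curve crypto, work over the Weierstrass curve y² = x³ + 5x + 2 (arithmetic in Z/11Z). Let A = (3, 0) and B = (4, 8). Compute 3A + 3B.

First 3A:
Repeated addition: build up to 3A.
2A: (3, 0) + (3, 0): same x and y₁ ≡ -y₂, so the sum is O.
3A: O + (3, 0) = (3, 0) (identity).
3A = (3, 0).
Next 3B:
Repeated addition: build up to 3B.
2B: tangent at (4, 8): λ = (3·4² + 5)/(2·8) ≡ 9/5. 5⁻¹ ≡ 9 (mod 11), so λ ≡ 9·9 ≡ 4.
  x = λ² - 4 - 4 = 16 - 8 ≡ 8; y = λ·(4 - 8) - 8 ≡ 9. → (8, 9)
3B: (8, 9) + (4, 8). λ = (8 - 9)/(4 - 8) ≡ 10/7 mod 11. 7⁻¹ ≡ 8 (mod 11) since 7·8 = 56 ≡ 1, so λ ≡ 3.
  x = λ² - 8 - 4 = 9 - 12 ≡ 8; y = λ·(8 - 8) - 9 ≡ 2. → (8, 2)
3B = (8, 2).
Finally 3A + 3B:
(3, 0) + (8, 2). λ = (2 - 0)/(8 - 3) ≡ 2/5 mod 11. 5⁻¹ ≡ 9 (mod 11), so λ ≡ 7.
  x = λ² - 3 - 8 = 49 - 11 ≡ 5; y = λ·(3 - 5) - 0 ≡ 8. → (5, 8)

(5, 8)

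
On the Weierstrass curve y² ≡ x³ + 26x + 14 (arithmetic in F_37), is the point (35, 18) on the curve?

y² = 18² ≡ 28; x³ + 26x + 14 = 43799 ≡ 28 (mod 37). 28 = 28.

yes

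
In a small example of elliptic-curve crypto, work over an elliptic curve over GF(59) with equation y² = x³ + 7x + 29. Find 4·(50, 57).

Write G = (50, 57).
Double-and-add on 4 = (100)₂. Start with G = (50, 57) for the leading 1-bit.
double: tangent at (50, 57): λ = (3·50² + 7)/(2·57) ≡ 14/55. 55⁻¹ ≡ 44 (mod 59) since 55·44 = 2420 ≡ 1, so λ ≡ 14·44 ≡ 26.
  x = λ² - 50 - 50 = 676 - 100 ≡ 45; y = λ·(50 - 45) - 57 ≡ 14. → (45, 14)
double: tangent at (45, 14): λ = (3·45² + 7)/(2·14) ≡ 5/28. 28⁻¹ ≡ 19 (mod 59), so λ ≡ 5·19 ≡ 36.
  x = λ² - 45 - 45 = 1296 - 90 ≡ 26; y = λ·(45 - 26) - 14 ≡ 21. → (26, 21)

(26, 21)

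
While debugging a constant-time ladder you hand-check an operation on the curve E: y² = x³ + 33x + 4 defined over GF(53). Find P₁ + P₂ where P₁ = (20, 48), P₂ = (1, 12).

(19, 32)

(20, 48) + (1, 12). λ = (12 - 48)/(1 - 20) ≡ 17/34 mod 53. 34⁻¹ ≡ 39 (mod 53) since 34·39 = 1326 ≡ 1, so λ ≡ 27.
  x = λ² - 20 - 1 = 729 - 21 ≡ 19; y = λ·(20 - 19) - 48 ≡ 32. → (19, 32)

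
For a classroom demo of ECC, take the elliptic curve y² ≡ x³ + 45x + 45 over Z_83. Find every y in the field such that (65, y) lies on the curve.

x³ + 45x + 45 = 277595 ≡ 43 (mod 83).
43 is a non-residue mod 83; no y exists.

none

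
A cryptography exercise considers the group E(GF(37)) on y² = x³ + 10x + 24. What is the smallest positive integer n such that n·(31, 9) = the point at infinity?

11

2P: tangent at (31, 9): λ = (3·31² + 10)/(2·9) ≡ 7/18. 18⁻¹ ≡ 35 (mod 37) since 18·35 = 630 ≡ 1, so λ ≡ 7·35 ≡ 23.
  x = λ² - 31 - 31 = 529 - 62 ≡ 23; y = λ·(31 - 23) - 9 ≡ 27. → (23, 27)
3P: (23, 27) + (31, 9). λ = (9 - 27)/(31 - 23) ≡ 19/8 mod 37. 8⁻¹ ≡ 14 (mod 37) since 8·14 = 112 ≡ 1, so λ ≡ 7.
  x = λ² - 23 - 31 = 49 - 54 ≡ 32; y = λ·(23 - 32) - 27 ≡ 21. → (32, 21)
4P: (32, 21) + (31, 9). λ = (9 - 21)/(31 - 32) ≡ 25/36 mod 37. 36⁻¹ ≡ 36 (mod 37), so λ ≡ 12.
  x = λ² - 32 - 31 = 144 - 63 ≡ 7; y = λ·(32 - 7) - 21 ≡ 20. → (7, 20)
5P: (7, 20) + (31, 9). λ = (9 - 20)/(31 - 7) ≡ 26/24 mod 37. 24⁻¹ ≡ 17 (mod 37) since 24·17 = 408 ≡ 1, so λ ≡ 35.
  x = λ² - 7 - 31 = 1225 - 38 ≡ 3; y = λ·(7 - 3) - 20 ≡ 9. → (3, 9)
6P: (3, 9) + (31, 9). λ = (9 - 9)/(31 - 3) ≡ 0/28 mod 37. 28⁻¹ ≡ 4 (mod 37), so λ ≡ 0.
  x = λ² - 3 - 31 = 0 - 34 ≡ 3; y = λ·(3 - 3) - 9 ≡ 28. → (3, 28)
7P: (3, 28) + (31, 9). λ = (9 - 28)/(31 - 3) ≡ 18/28 mod 37. 28⁻¹ ≡ 4 (mod 37) since 28·4 = 112 ≡ 1, so λ ≡ 35.
  x = λ² - 3 - 31 = 1225 - 34 ≡ 7; y = λ·(3 - 7) - 28 ≡ 17. → (7, 17)
8P: (7, 17) + (31, 9). λ = (9 - 17)/(31 - 7) ≡ 29/24 mod 37. 24⁻¹ ≡ 17 (mod 37), so λ ≡ 12.
  x = λ² - 7 - 31 = 144 - 38 ≡ 32; y = λ·(7 - 32) - 17 ≡ 16. → (32, 16)
9P: (32, 16) + (31, 9). λ = (9 - 16)/(31 - 32) ≡ 30/36 mod 37. 36⁻¹ ≡ 36 (mod 37) since 36·36 = 1296 ≡ 1, so λ ≡ 7.
  x = λ² - 32 - 31 = 49 - 63 ≡ 23; y = λ·(32 - 23) - 16 ≡ 10. → (23, 10)
10P: (23, 10) + (31, 9). λ = (9 - 10)/(31 - 23) ≡ 36/8 mod 37. 8⁻¹ ≡ 14 (mod 37) since 8·14 = 112 ≡ 1, so λ ≡ 23.
  x = λ² - 23 - 31 = 529 - 54 ≡ 31; y = λ·(23 - 31) - 10 ≡ 28. → (31, 28)
11P: (31, 28) + (31, 9): same x and y₁ ≡ -y₂, so the sum is the point at infinity.
11P = the point at infinity, so the order is 11.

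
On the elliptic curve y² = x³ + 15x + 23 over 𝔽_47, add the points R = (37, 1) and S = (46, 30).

(37, 1) + (46, 30). λ = (30 - 1)/(46 - 37) ≡ 29/9 mod 47. 9⁻¹ ≡ 21 (mod 47), so λ ≡ 45.
  x = λ² - 37 - 46 = 2025 - 83 ≡ 15; y = λ·(37 - 15) - 1 ≡ 2. → (15, 2)

(15, 2)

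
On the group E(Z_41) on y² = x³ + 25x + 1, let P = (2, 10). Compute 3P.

Repeated addition: build up to 3P.
2P: tangent at (2, 10): λ = (3·2² + 25)/(2·10) ≡ 37/20. 20⁻¹ ≡ 39 (mod 41) since 20·39 = 780 ≡ 1, so λ ≡ 37·39 ≡ 8.
  x = λ² - 2 - 2 = 64 - 4 ≡ 19; y = λ·(2 - 19) - 10 ≡ 18. → (19, 18)
3P: (19, 18) + (2, 10). λ = (10 - 18)/(2 - 19) ≡ 33/24 mod 41. 24⁻¹ ≡ 12 (mod 41) since 24·12 = 288 ≡ 1, so λ ≡ 27.
  x = λ² - 19 - 2 = 729 - 21 ≡ 11; y = λ·(19 - 11) - 18 ≡ 34. → (11, 34)

(11, 34)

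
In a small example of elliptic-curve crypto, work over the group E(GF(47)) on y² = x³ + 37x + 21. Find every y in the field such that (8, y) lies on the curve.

x³ + 37x + 21 = 829 ≡ 30 (mod 47).
30 is a non-residue mod 47; no y exists.

none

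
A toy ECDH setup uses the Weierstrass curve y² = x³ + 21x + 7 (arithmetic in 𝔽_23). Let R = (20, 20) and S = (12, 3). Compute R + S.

(16, 0)

(20, 20) + (12, 3). λ = (3 - 20)/(12 - 20) ≡ 6/15 mod 23. 15⁻¹ ≡ 20 (mod 23), so λ ≡ 5.
  x = λ² - 20 - 12 = 25 - 32 ≡ 16; y = λ·(20 - 16) - 20 ≡ 0. → (16, 0)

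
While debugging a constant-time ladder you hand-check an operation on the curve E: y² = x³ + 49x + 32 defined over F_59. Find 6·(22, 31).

(15, 22)

Write Q = (22, 31).
Repeated addition: build up to 6Q.
2Q: tangent at (22, 31): λ = (3·22² + 49)/(2·31) ≡ 26/3. 3⁻¹ ≡ 20 (mod 59), so λ ≡ 26·20 ≡ 48.
  x = λ² - 22 - 22 = 2304 - 44 ≡ 18; y = λ·(22 - 18) - 31 ≡ 43. → (18, 43)
3Q: (18, 43) + (22, 31). λ = (31 - 43)/(22 - 18) ≡ 47/4 mod 59. 4⁻¹ ≡ 15 (mod 59), so λ ≡ 56.
  x = λ² - 18 - 22 = 3136 - 40 ≡ 28; y = λ·(18 - 28) - 43 ≡ 46. → (28, 46)
4Q: (28, 46) + (22, 31). λ = (31 - 46)/(22 - 28) ≡ 44/53 mod 59. 53⁻¹ ≡ 49 (mod 59), so λ ≡ 32.
  x = λ² - 28 - 22 = 1024 - 50 ≡ 30; y = λ·(28 - 30) - 46 ≡ 8. → (30, 8)
5Q: (30, 8) + (22, 31). λ = (31 - 8)/(22 - 30) ≡ 23/51 mod 59. 51⁻¹ ≡ 22 (mod 59), so λ ≡ 34.
  x = λ² - 30 - 22 = 1156 - 52 ≡ 42; y = λ·(30 - 42) - 8 ≡ 56. → (42, 56)
6Q: (42, 56) + (22, 31). λ = (31 - 56)/(22 - 42) ≡ 34/39 mod 59. 39⁻¹ ≡ 56 (mod 59) since 39·56 = 2184 ≡ 1, so λ ≡ 16.
  x = λ² - 42 - 22 = 256 - 64 ≡ 15; y = λ·(42 - 15) - 56 ≡ 22. → (15, 22)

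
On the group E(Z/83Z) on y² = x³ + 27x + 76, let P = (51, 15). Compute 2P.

(42, 10)

tangent at (51, 15): λ = (3·51² + 27)/(2·15) ≡ 28/30. 30⁻¹ ≡ 36 (mod 83) since 30·36 = 1080 ≡ 1, so λ ≡ 28·36 ≡ 12.
  x = λ² - 51 - 51 = 144 - 102 ≡ 42; y = λ·(51 - 42) - 15 ≡ 10. → (42, 10)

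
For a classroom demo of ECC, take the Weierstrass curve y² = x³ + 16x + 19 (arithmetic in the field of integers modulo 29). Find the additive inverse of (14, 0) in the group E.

-(14, 0) = (14, -0 mod 29) = (14, 0).

(14, 0)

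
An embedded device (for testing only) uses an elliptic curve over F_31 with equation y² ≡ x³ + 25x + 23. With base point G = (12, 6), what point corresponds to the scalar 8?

(9, 4)

Repeated addition: build up to 8G.
2G: tangent at (12, 6): λ = (3·12² + 25)/(2·6) ≡ 23/12. 12⁻¹ ≡ 13 (mod 31), so λ ≡ 23·13 ≡ 20.
  x = λ² - 12 - 12 = 400 - 24 ≡ 4; y = λ·(12 - 4) - 6 ≡ 30. → (4, 30)
3G: (4, 30) + (12, 6). λ = (6 - 30)/(12 - 4) ≡ 7/8 mod 31. 8⁻¹ ≡ 4 (mod 31) since 8·4 = 32 ≡ 1, so λ ≡ 28.
  x = λ² - 4 - 12 = 784 - 16 ≡ 24; y = λ·(4 - 24) - 30 ≡ 30. → (24, 30)
4G: (24, 30) + (12, 6). λ = (6 - 30)/(12 - 24) ≡ 7/19 mod 31. 19⁻¹ ≡ 18 (mod 31), so λ ≡ 2.
  x = λ² - 24 - 12 = 4 - 36 ≡ 30; y = λ·(24 - 30) - 30 ≡ 20. → (30, 20)
5G: (30, 20) + (12, 6). λ = (6 - 20)/(12 - 30) ≡ 17/13 mod 31. 13⁻¹ ≡ 12 (mod 31) since 13·12 = 156 ≡ 1, so λ ≡ 18.
  x = λ² - 30 - 12 = 324 - 42 ≡ 3; y = λ·(30 - 3) - 20 ≡ 1. → (3, 1)
6G: (3, 1) + (12, 6). λ = (6 - 1)/(12 - 3) ≡ 5/9 mod 31. 9⁻¹ ≡ 7 (mod 31), so λ ≡ 4.
  x = λ² - 3 - 12 = 16 - 15 ≡ 1; y = λ·(3 - 1) - 1 ≡ 7. → (1, 7)
7G: (1, 7) + (12, 6). λ = (6 - 7)/(12 - 1) ≡ 30/11 mod 31. 11⁻¹ ≡ 17 (mod 31), so λ ≡ 14.
  x = λ² - 1 - 12 = 196 - 13 ≡ 28; y = λ·(1 - 28) - 7 ≡ 18. → (28, 18)
8G: (28, 18) + (12, 6). λ = (6 - 18)/(12 - 28) ≡ 19/15 mod 31. 15⁻¹ ≡ 29 (mod 31), so λ ≡ 24.
  x = λ² - 28 - 12 = 576 - 40 ≡ 9; y = λ·(28 - 9) - 18 ≡ 4. → (9, 4)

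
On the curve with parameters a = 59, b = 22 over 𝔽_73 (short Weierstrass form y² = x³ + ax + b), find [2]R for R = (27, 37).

(16, 68)

tangent at (27, 37): λ = (3·27² + 59)/(2·37) ≡ 56/1. 1⁻¹ ≡ 1 (mod 73) since 1·1 = 1 ≡ 1, so λ ≡ 56·1 ≡ 56.
  x = λ² - 27 - 27 = 3136 - 54 ≡ 16; y = λ·(27 - 16) - 37 ≡ 68. → (16, 68)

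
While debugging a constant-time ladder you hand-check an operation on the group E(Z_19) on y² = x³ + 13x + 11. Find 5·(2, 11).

Write G = (2, 11).
Repeated addition: build up to 5G.
2G: tangent at (2, 11): λ = (3·2² + 13)/(2·11) ≡ 6/3. 3⁻¹ ≡ 13 (mod 19), so λ ≡ 6·13 ≡ 2.
  x = λ² - 2 - 2 = 4 - 4 ≡ 0; y = λ·(2 - 0) - 11 ≡ 12. → (0, 12)
3G: (0, 12) + (2, 11). λ = (11 - 12)/(2 - 0) ≡ 18/2 mod 19. 2⁻¹ ≡ 10 (mod 19) since 2·10 = 20 ≡ 1, so λ ≡ 9.
  x = λ² - 0 - 2 = 81 - 2 ≡ 3; y = λ·(0 - 3) - 12 ≡ 18. → (3, 18)
4G: (3, 18) + (2, 11). λ = (11 - 18)/(2 - 3) ≡ 12/18 mod 19. 18⁻¹ ≡ 18 (mod 19), so λ ≡ 7.
  x = λ² - 3 - 2 = 49 - 5 ≡ 6; y = λ·(3 - 6) - 18 ≡ 18. → (6, 18)
5G: (6, 18) + (2, 11). λ = (11 - 18)/(2 - 6) ≡ 12/15 mod 19. 15⁻¹ ≡ 14 (mod 19), so λ ≡ 16.
  x = λ² - 6 - 2 = 256 - 8 ≡ 1; y = λ·(6 - 1) - 18 ≡ 5. → (1, 5)

(1, 5)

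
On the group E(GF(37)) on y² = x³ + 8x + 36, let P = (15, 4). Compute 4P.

Double-and-add on 4 = (100)₂. Start with P = (15, 4) for the leading 1-bit.
double: tangent at (15, 4): λ = (3·15² + 8)/(2·4) ≡ 17/8. 8⁻¹ ≡ 14 (mod 37), so λ ≡ 17·14 ≡ 16.
  x = λ² - 15 - 15 = 256 - 30 ≡ 4; y = λ·(15 - 4) - 4 ≡ 24. → (4, 24)
double: tangent at (4, 24): λ = (3·4² + 8)/(2·24) ≡ 19/11. 11⁻¹ ≡ 27 (mod 37) since 11·27 = 297 ≡ 1, so λ ≡ 19·27 ≡ 32.
  x = λ² - 4 - 4 = 1024 - 8 ≡ 17; y = λ·(4 - 17) - 24 ≡ 4. → (17, 4)

(17, 4)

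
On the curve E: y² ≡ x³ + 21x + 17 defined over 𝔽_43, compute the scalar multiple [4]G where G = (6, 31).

(2, 14)

Repeated addition: build up to 4G.
2G: tangent at (6, 31): λ = (3·6² + 21)/(2·31) ≡ 0/19. 19⁻¹ ≡ 34 (mod 43), so λ ≡ 0·34 ≡ 0.
  x = λ² - 6 - 6 = 0 - 12 ≡ 31; y = λ·(6 - 31) - 31 ≡ 12. → (31, 12)
3G: (31, 12) + (6, 31). λ = (31 - 12)/(6 - 31) ≡ 19/18 mod 43. 18⁻¹ ≡ 12 (mod 43) since 18·12 = 216 ≡ 1, so λ ≡ 13.
  x = λ² - 31 - 6 = 169 - 37 ≡ 3; y = λ·(31 - 3) - 12 ≡ 8. → (3, 8)
4G: (3, 8) + (6, 31). λ = (31 - 8)/(6 - 3) ≡ 23/3 mod 43. 3⁻¹ ≡ 29 (mod 43), so λ ≡ 22.
  x = λ² - 3 - 6 = 484 - 9 ≡ 2; y = λ·(3 - 2) - 8 ≡ 14. → (2, 14)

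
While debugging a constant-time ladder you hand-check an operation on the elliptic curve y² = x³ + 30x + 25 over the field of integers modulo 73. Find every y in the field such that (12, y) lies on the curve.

19, 54

x³ + 30x + 25 = 2113 ≡ 69 (mod 73).
Square roots of 69 mod 73: 19 and 54 (since 19² = 361 ≡ 69).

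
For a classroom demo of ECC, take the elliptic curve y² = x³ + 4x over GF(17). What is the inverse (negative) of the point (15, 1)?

-(15, 1) = (15, -1 mod 17) = (15, 16).

(15, 16)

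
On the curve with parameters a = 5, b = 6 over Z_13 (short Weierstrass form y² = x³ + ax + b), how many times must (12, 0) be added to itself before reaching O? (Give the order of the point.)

2P: (12, 0) + (12, 0): same x and y₁ ≡ -y₂, so the sum is O.
2P = O, so the order is 2.

2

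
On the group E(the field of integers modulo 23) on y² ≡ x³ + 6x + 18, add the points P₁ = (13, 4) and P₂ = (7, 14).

(16, 1)

(13, 4) + (7, 14). λ = (14 - 4)/(7 - 13) ≡ 10/17 mod 23. 17⁻¹ ≡ 19 (mod 23) since 17·19 = 323 ≡ 1, so λ ≡ 6.
  x = λ² - 13 - 7 = 36 - 20 ≡ 16; y = λ·(13 - 16) - 4 ≡ 1. → (16, 1)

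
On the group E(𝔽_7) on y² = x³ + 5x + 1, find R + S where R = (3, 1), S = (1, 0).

(3, 1) + (1, 0). λ = (0 - 1)/(1 - 3) ≡ 6/5 mod 7. 5⁻¹ ≡ 3 (mod 7) since 5·3 = 15 ≡ 1, so λ ≡ 4.
  x = λ² - 3 - 1 = 16 - 4 ≡ 5; y = λ·(3 - 5) - 1 ≡ 5. → (5, 5)

(5, 5)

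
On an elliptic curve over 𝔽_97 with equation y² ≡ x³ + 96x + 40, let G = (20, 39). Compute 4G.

(34, 92)

Repeated addition: build up to 4G.
2G: tangent at (20, 39): λ = (3·20² + 96)/(2·39) ≡ 35/78. 78⁻¹ ≡ 51 (mod 97), so λ ≡ 35·51 ≡ 39.
  x = λ² - 20 - 20 = 1521 - 40 ≡ 26; y = λ·(20 - 26) - 39 ≡ 18. → (26, 18)
3G: (26, 18) + (20, 39). λ = (39 - 18)/(20 - 26) ≡ 21/91 mod 97. 91⁻¹ ≡ 16 (mod 97), so λ ≡ 45.
  x = λ² - 26 - 20 = 2025 - 46 ≡ 39; y = λ·(26 - 39) - 18 ≡ 76. → (39, 76)
4G: (39, 76) + (20, 39). λ = (39 - 76)/(20 - 39) ≡ 60/78 mod 97. 78⁻¹ ≡ 51 (mod 97), so λ ≡ 53.
  x = λ² - 39 - 20 = 2809 - 59 ≡ 34; y = λ·(39 - 34) - 76 ≡ 92. → (34, 92)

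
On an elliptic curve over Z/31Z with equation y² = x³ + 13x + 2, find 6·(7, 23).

Write Q = (7, 23).
Repeated addition: build up to 6Q.
2Q: tangent at (7, 23): λ = (3·7² + 13)/(2·23) ≡ 5/15. 15⁻¹ ≡ 29 (mod 31), so λ ≡ 5·29 ≡ 21.
  x = λ² - 7 - 7 = 441 - 14 ≡ 24; y = λ·(7 - 24) - 23 ≡ 23. → (24, 23)
3Q: (24, 23) + (7, 23). λ = (23 - 23)/(7 - 24) ≡ 0/14 mod 31. 14⁻¹ ≡ 20 (mod 31), so λ ≡ 0.
  x = λ² - 24 - 7 = 0 - 31 ≡ 0; y = λ·(24 - 0) - 23 ≡ 8. → (0, 8)
4Q: (0, 8) + (7, 23). λ = (23 - 8)/(7 - 0) ≡ 15/7 mod 31. 7⁻¹ ≡ 9 (mod 31), so λ ≡ 11.
  x = λ² - 0 - 7 = 121 - 7 ≡ 21; y = λ·(0 - 21) - 8 ≡ 9. → (21, 9)
5Q: (21, 9) + (7, 23). λ = (23 - 9)/(7 - 21) ≡ 14/17 mod 31. 17⁻¹ ≡ 11 (mod 31), so λ ≡ 30.
  x = λ² - 21 - 7 = 900 - 28 ≡ 4; y = λ·(21 - 4) - 9 ≡ 5. → (4, 5)
6Q: (4, 5) + (7, 23). λ = (23 - 5)/(7 - 4) ≡ 18/3 mod 31. 3⁻¹ ≡ 21 (mod 31), so λ ≡ 6.
  x = λ² - 4 - 7 = 36 - 11 ≡ 25; y = λ·(4 - 25) - 5 ≡ 24. → (25, 24)

(25, 24)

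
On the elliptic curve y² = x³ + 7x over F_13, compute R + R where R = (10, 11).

tangent at (10, 11): λ = (3·10² + 7)/(2·11) ≡ 8/9. 9⁻¹ ≡ 3 (mod 13) since 9·3 = 27 ≡ 1, so λ ≡ 8·3 ≡ 11.
  x = λ² - 10 - 10 = 121 - 20 ≡ 10; y = λ·(10 - 10) - 11 ≡ 2. → (10, 2)

(10, 2)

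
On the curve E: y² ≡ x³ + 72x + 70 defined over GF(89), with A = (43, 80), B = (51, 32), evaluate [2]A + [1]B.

(13, 55)

First 2A:
Repeated addition: build up to 2A.
2A: tangent at (43, 80): λ = (3·43² + 72)/(2·80) ≡ 12/71. 71⁻¹ ≡ 84 (mod 89) since 71·84 = 5964 ≡ 1, so λ ≡ 12·84 ≡ 29.
  x = λ² - 43 - 43 = 841 - 86 ≡ 43; y = λ·(43 - 43) - 80 ≡ 9. → (43, 9)
2A = (43, 9).
Finally 2A + B:
(43, 9) + (51, 32). λ = (32 - 9)/(51 - 43) ≡ 23/8 mod 89. 8⁻¹ ≡ 78 (mod 89) since 8·78 = 624 ≡ 1, so λ ≡ 14.
  x = λ² - 43 - 51 = 196 - 94 ≡ 13; y = λ·(43 - 13) - 9 ≡ 55. → (13, 55)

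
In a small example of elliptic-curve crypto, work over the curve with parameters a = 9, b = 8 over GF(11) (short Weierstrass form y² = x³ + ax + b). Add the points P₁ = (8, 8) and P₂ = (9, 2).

(8, 3)

(8, 8) + (9, 2). λ = (2 - 8)/(9 - 8) ≡ 5/1 mod 11. 1⁻¹ ≡ 1 (mod 11) since 1·1 = 1 ≡ 1, so λ ≡ 5.
  x = λ² - 8 - 9 = 25 - 17 ≡ 8; y = λ·(8 - 8) - 8 ≡ 3. → (8, 3)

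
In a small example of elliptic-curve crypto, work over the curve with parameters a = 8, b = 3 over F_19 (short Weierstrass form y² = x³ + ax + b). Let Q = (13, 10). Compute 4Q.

(11, 4)

Repeated addition: build up to 4Q.
2Q: tangent at (13, 10): λ = (3·13² + 8)/(2·10) ≡ 2/1. 1⁻¹ ≡ 1 (mod 19) since 1·1 = 1 ≡ 1, so λ ≡ 2·1 ≡ 2.
  x = λ² - 13 - 13 = 4 - 26 ≡ 16; y = λ·(13 - 16) - 10 ≡ 3. → (16, 3)
3Q: (16, 3) + (13, 10). λ = (10 - 3)/(13 - 16) ≡ 7/16 mod 19. 16⁻¹ ≡ 6 (mod 19), so λ ≡ 4.
  x = λ² - 16 - 13 = 16 - 29 ≡ 6; y = λ·(16 - 6) - 3 ≡ 18. → (6, 18)
4Q: (6, 18) + (13, 10). λ = (10 - 18)/(13 - 6) ≡ 11/7 mod 19. 7⁻¹ ≡ 11 (mod 19) since 7·11 = 77 ≡ 1, so λ ≡ 7.
  x = λ² - 6 - 13 = 49 - 19 ≡ 11; y = λ·(6 - 11) - 18 ≡ 4. → (11, 4)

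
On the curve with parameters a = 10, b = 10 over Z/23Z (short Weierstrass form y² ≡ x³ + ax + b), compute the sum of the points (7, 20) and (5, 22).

(12, 8)

(7, 20) + (5, 22). λ = (22 - 20)/(5 - 7) ≡ 2/21 mod 23. 21⁻¹ ≡ 11 (mod 23), so λ ≡ 22.
  x = λ² - 7 - 5 = 484 - 12 ≡ 12; y = λ·(7 - 12) - 20 ≡ 8. → (12, 8)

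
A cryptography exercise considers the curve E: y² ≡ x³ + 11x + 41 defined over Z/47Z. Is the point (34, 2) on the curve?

yes

y² = 2² ≡ 4; x³ + 11x + 41 = 39719 ≡ 4 (mod 47). 4 = 4.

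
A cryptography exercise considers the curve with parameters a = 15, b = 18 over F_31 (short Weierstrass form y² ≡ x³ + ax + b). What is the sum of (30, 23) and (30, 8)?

O

The two points share x = 30 and their y-coordinates satisfy 23 + 8 ≡ 0 (mod 31), so they are inverses. Their sum is O.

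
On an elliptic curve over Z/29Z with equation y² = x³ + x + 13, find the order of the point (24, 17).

11

2P: tangent at (24, 17): λ = (3·24² + 1)/(2·17) ≡ 18/5. 5⁻¹ ≡ 6 (mod 29), so λ ≡ 18·6 ≡ 21.
  x = λ² - 24 - 24 = 441 - 48 ≡ 16; y = λ·(24 - 16) - 17 ≡ 6. → (16, 6)
3P: (16, 6) + (24, 17). λ = (17 - 6)/(24 - 16) ≡ 11/8 mod 29. 8⁻¹ ≡ 11 (mod 29) since 8·11 = 88 ≡ 1, so λ ≡ 5.
  x = λ² - 16 - 24 = 25 - 40 ≡ 14; y = λ·(16 - 14) - 6 ≡ 4. → (14, 4)
4P: (14, 4) + (24, 17). λ = (17 - 4)/(24 - 14) ≡ 13/10 mod 29. 10⁻¹ ≡ 3 (mod 29), so λ ≡ 10.
  x = λ² - 14 - 24 = 100 - 38 ≡ 4; y = λ·(14 - 4) - 4 ≡ 9. → (4, 9)
5P: (4, 9) + (24, 17). λ = (17 - 9)/(24 - 4) ≡ 8/20 mod 29. 20⁻¹ ≡ 16 (mod 29), so λ ≡ 12.
  x = λ² - 4 - 24 = 144 - 28 ≡ 0; y = λ·(4 - 0) - 9 ≡ 10. → (0, 10)
6P: (0, 10) + (24, 17). λ = (17 - 10)/(24 - 0) ≡ 7/24 mod 29. 24⁻¹ ≡ 23 (mod 29), so λ ≡ 16.
  x = λ² - 0 - 24 = 256 - 24 ≡ 0; y = λ·(0 - 0) - 10 ≡ 19. → (0, 19)
7P: (0, 19) + (24, 17). λ = (17 - 19)/(24 - 0) ≡ 27/24 mod 29. 24⁻¹ ≡ 23 (mod 29), so λ ≡ 12.
  x = λ² - 0 - 24 = 144 - 24 ≡ 4; y = λ·(0 - 4) - 19 ≡ 20. → (4, 20)
8P: (4, 20) + (24, 17). λ = (17 - 20)/(24 - 4) ≡ 26/20 mod 29. 20⁻¹ ≡ 16 (mod 29), so λ ≡ 10.
  x = λ² - 4 - 24 = 100 - 28 ≡ 14; y = λ·(4 - 14) - 20 ≡ 25. → (14, 25)
9P: (14, 25) + (24, 17). λ = (17 - 25)/(24 - 14) ≡ 21/10 mod 29. 10⁻¹ ≡ 3 (mod 29), so λ ≡ 5.
  x = λ² - 14 - 24 = 25 - 38 ≡ 16; y = λ·(14 - 16) - 25 ≡ 23. → (16, 23)
10P: (16, 23) + (24, 17). λ = (17 - 23)/(24 - 16) ≡ 23/8 mod 29. 8⁻¹ ≡ 11 (mod 29), so λ ≡ 21.
  x = λ² - 16 - 24 = 441 - 40 ≡ 24; y = λ·(16 - 24) - 23 ≡ 12. → (24, 12)
11P: (24, 12) + (24, 17): same x and y₁ ≡ -y₂, so the sum is 𝒪.
11P = 𝒪, so the order is 11.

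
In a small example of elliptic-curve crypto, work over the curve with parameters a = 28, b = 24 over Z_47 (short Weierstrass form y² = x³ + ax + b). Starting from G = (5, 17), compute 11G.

(33, 32)

Double-and-add on 11 = (1011)₂. Start with G = (5, 17) for the leading 1-bit.
double: tangent at (5, 17): λ = (3·5² + 28)/(2·17) ≡ 9/34. 34⁻¹ ≡ 18 (mod 47), so λ ≡ 9·18 ≡ 21.
  x = λ² - 5 - 5 = 441 - 10 ≡ 8; y = λ·(5 - 8) - 17 ≡ 14. → (8, 14)
double: tangent at (8, 14): λ = (3·8² + 28)/(2·14) ≡ 32/28. 28⁻¹ ≡ 42 (mod 47), so λ ≡ 32·42 ≡ 28.
  x = λ² - 8 - 8 = 784 - 16 ≡ 16; y = λ·(8 - 16) - 14 ≡ 44. → (16, 44)
add G: (16, 44) + (5, 17). λ = (17 - 44)/(5 - 16) ≡ 20/36 mod 47. 36⁻¹ ≡ 17 (mod 47) since 36·17 = 612 ≡ 1, so λ ≡ 11.
  x = λ² - 16 - 5 = 121 - 21 ≡ 6; y = λ·(16 - 6) - 44 ≡ 19. → (6, 19)
double: tangent at (6, 19): λ = (3·6² + 28)/(2·19) ≡ 42/38. 38⁻¹ ≡ 26 (mod 47) since 38·26 = 988 ≡ 1, so λ ≡ 42·26 ≡ 11.
  x = λ² - 6 - 6 = 121 - 12 ≡ 15; y = λ·(6 - 15) - 19 ≡ 23. → (15, 23)
add G: (15, 23) + (5, 17). λ = (17 - 23)/(5 - 15) ≡ 41/37 mod 47. 37⁻¹ ≡ 14 (mod 47) since 37·14 = 518 ≡ 1, so λ ≡ 10.
  x = λ² - 15 - 5 = 100 - 20 ≡ 33; y = λ·(15 - 33) - 23 ≡ 32. → (33, 32)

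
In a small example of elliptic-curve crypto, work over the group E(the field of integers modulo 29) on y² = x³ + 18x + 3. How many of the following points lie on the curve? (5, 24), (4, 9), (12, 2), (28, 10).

(5, 24): 24² ≡ 25, rhs ≡ 15 → off.
(4, 9): 9² ≡ 23, rhs ≡ 23 → on.
(12, 2): 2² ≡ 4, rhs ≡ 4 → on.
(28, 10): 10² ≡ 13, rhs ≡ 13 → on.

3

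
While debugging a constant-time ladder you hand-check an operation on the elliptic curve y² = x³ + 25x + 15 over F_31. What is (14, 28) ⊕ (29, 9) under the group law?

(6, 28)

(14, 28) + (29, 9). λ = (9 - 28)/(29 - 14) ≡ 12/15 mod 31. 15⁻¹ ≡ 29 (mod 31), so λ ≡ 7.
  x = λ² - 14 - 29 = 49 - 43 ≡ 6; y = λ·(14 - 6) - 28 ≡ 28. → (6, 28)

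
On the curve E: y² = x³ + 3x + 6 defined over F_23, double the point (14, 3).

tangent at (14, 3): λ = (3·14² + 3)/(2·3) ≡ 16/6. 6⁻¹ ≡ 4 (mod 23), so λ ≡ 16·4 ≡ 18.
  x = λ² - 14 - 14 = 324 - 28 ≡ 20; y = λ·(14 - 20) - 3 ≡ 4. → (20, 4)

(20, 4)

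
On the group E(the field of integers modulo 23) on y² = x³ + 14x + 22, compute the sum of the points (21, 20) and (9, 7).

(2, 14)

(21, 20) + (9, 7). λ = (7 - 20)/(9 - 21) ≡ 10/11 mod 23. 11⁻¹ ≡ 21 (mod 23) since 11·21 = 231 ≡ 1, so λ ≡ 3.
  x = λ² - 21 - 9 = 9 - 30 ≡ 2; y = λ·(21 - 2) - 20 ≡ 14. → (2, 14)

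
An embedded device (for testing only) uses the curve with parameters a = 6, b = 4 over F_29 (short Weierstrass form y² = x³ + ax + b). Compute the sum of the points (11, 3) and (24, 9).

(11, 3) + (24, 9). λ = (9 - 3)/(24 - 11) ≡ 6/13 mod 29. 13⁻¹ ≡ 9 (mod 29), so λ ≡ 25.
  x = λ² - 11 - 24 = 625 - 35 ≡ 10; y = λ·(11 - 10) - 3 ≡ 22. → (10, 22)

(10, 22)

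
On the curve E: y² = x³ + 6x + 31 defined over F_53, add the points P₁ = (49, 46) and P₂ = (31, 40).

(32, 48)

(49, 46) + (31, 40). λ = (40 - 46)/(31 - 49) ≡ 47/35 mod 53. 35⁻¹ ≡ 50 (mod 53) since 35·50 = 1750 ≡ 1, so λ ≡ 18.
  x = λ² - 49 - 31 = 324 - 80 ≡ 32; y = λ·(49 - 32) - 46 ≡ 48. → (32, 48)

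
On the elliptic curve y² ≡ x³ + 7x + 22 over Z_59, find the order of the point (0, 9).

2P: tangent at (0, 9): λ = (3·0² + 7)/(2·9) ≡ 7/18. 18⁻¹ ≡ 23 (mod 59), so λ ≡ 7·23 ≡ 43.
  x = λ² - 0 - 0 = 1849 - 0 ≡ 20; y = λ·(0 - 20) - 9 ≡ 16. → (20, 16)
3P: (20, 16) + (0, 9). λ = (9 - 16)/(0 - 20) ≡ 52/39 mod 59. 39⁻¹ ≡ 56 (mod 59) since 39·56 = 2184 ≡ 1, so λ ≡ 21.
  x = λ² - 20 - 0 = 441 - 20 ≡ 8; y = λ·(20 - 8) - 16 ≡ 0. → (8, 0)
4P: (8, 0) + (0, 9). λ = (9 - 0)/(0 - 8) ≡ 9/51 mod 59. 51⁻¹ ≡ 22 (mod 59), so λ ≡ 21.
  x = λ² - 8 - 0 = 441 - 8 ≡ 20; y = λ·(8 - 20) - 0 ≡ 43. → (20, 43)
5P: (20, 43) + (0, 9). λ = (9 - 43)/(0 - 20) ≡ 25/39 mod 59. 39⁻¹ ≡ 56 (mod 59), so λ ≡ 43.
  x = λ² - 20 - 0 = 1849 - 20 ≡ 0; y = λ·(20 - 0) - 43 ≡ 50. → (0, 50)
6P: (0, 50) + (0, 9): same x and y₁ ≡ -y₂, so the sum is the point at infinity.
6P = the point at infinity, so the order is 6.

6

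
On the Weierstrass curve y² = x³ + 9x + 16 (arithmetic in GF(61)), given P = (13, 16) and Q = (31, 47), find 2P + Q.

First 2P:
Repeated addition: build up to 2P.
2P: tangent at (13, 16): λ = (3·13² + 9)/(2·16) ≡ 28/32. 32⁻¹ ≡ 21 (mod 61) since 32·21 = 672 ≡ 1, so λ ≡ 28·21 ≡ 39.
  x = λ² - 13 - 13 = 1521 - 26 ≡ 31; y = λ·(13 - 31) - 16 ≡ 14. → (31, 14)
2P = (31, 14).
Finally 2P + Q:
(31, 14) + (31, 47): same x and y₁ ≡ -y₂, so the sum is ∞.

O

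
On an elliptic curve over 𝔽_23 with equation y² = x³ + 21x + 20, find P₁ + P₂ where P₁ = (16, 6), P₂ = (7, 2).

(16, 6) + (7, 2). λ = (2 - 6)/(7 - 16) ≡ 19/14 mod 23. 14⁻¹ ≡ 5 (mod 23), so λ ≡ 3.
  x = λ² - 16 - 7 = 9 - 23 ≡ 9; y = λ·(16 - 9) - 6 ≡ 15. → (9, 15)

(9, 15)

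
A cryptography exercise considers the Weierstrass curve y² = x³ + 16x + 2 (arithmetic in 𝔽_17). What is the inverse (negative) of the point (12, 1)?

(12, 16)

-(12, 1) = (12, -1 mod 17) = (12, 16).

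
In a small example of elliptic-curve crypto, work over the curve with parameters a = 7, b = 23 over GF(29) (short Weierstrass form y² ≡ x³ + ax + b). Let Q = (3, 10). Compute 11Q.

Double-and-add on 11 = (1011)₂. Start with Q = (3, 10) for the leading 1-bit.
double: tangent at (3, 10): λ = (3·3² + 7)/(2·10) ≡ 5/20. 20⁻¹ ≡ 16 (mod 29), so λ ≡ 5·16 ≡ 22.
  x = λ² - 3 - 3 = 484 - 6 ≡ 14; y = λ·(3 - 14) - 10 ≡ 9. → (14, 9)
double: tangent at (14, 9): λ = (3·14² + 7)/(2·9) ≡ 15/18. 18⁻¹ ≡ 21 (mod 29), so λ ≡ 15·21 ≡ 25.
  x = λ² - 14 - 14 = 625 - 28 ≡ 17; y = λ·(14 - 17) - 9 ≡ 3. → (17, 3)
add Q: (17, 3) + (3, 10). λ = (10 - 3)/(3 - 17) ≡ 7/15 mod 29. 15⁻¹ ≡ 2 (mod 29) since 15·2 = 30 ≡ 1, so λ ≡ 14.
  x = λ² - 17 - 3 = 196 - 20 ≡ 2; y = λ·(17 - 2) - 3 ≡ 4. → (2, 4)
double: tangent at (2, 4): λ = (3·2² + 7)/(2·4) ≡ 19/8. 8⁻¹ ≡ 11 (mod 29) since 8·11 = 88 ≡ 1, so λ ≡ 19·11 ≡ 6.
  x = λ² - 2 - 2 = 36 - 4 ≡ 3; y = λ·(2 - 3) - 4 ≡ 19. → (3, 19)
add Q: (3, 19) + (3, 10): same x and y₁ ≡ -y₂, so the sum is the point at infinity.

O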